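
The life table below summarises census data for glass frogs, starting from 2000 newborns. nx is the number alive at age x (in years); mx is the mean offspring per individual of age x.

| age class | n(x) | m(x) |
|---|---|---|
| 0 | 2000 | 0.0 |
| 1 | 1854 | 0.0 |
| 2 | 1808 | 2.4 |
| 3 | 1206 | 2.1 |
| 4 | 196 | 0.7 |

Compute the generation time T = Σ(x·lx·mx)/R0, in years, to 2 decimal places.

lx = nx/n0 = nx/2000: 1, 0.927, 0.904, 0.603, 0.098
lx·mx: 0, 0, 2.1696, 1.2663, 0.0686 → R0 = 3.5045
x·lx·mx: 0, 0, 4.3392, 3.7989, 0.2744 → Σ = 8.4125
T = 8.4125 / 3.5045 = 2.400485… → 2.40

2.40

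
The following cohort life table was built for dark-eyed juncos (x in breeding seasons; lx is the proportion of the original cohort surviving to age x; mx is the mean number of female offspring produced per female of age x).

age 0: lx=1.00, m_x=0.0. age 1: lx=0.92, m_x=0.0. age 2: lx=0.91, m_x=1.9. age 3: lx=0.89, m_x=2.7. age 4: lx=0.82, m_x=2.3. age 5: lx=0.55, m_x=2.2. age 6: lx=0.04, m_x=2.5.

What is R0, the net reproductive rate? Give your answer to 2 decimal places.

7.33

lx·mx by age: 0, 0, 1.729, 2.403, 1.886, 1.21, 0.1
R0 = Σ lx·mx = 7.328 → 7.33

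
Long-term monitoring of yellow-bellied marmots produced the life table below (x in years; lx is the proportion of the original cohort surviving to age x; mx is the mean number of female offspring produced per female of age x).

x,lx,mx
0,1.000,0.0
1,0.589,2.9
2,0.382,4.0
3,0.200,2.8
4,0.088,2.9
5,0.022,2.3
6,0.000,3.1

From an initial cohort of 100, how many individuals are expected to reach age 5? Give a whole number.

Expected survivors = N0 · l_5 = 100 × 0.022 = 2.2 → 2

2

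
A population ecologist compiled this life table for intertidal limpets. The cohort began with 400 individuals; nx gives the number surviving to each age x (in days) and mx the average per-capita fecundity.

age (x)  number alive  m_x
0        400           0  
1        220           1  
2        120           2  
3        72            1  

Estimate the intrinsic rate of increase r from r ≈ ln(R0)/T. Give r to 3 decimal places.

lx = nx/n0 = nx/400: 1, 0.55, 0.3, 0.18
R0 = Σ lx·mx = 0 + 0.55 + 0.6 + 0.18 = 1.33
Σ x·lx·mx = 2.29; T = 2.29/1.33 = 1.7218…
r ≈ ln(R0)/T = ln(1.33)/1.7218… = 0.16563… → 0.166

0.166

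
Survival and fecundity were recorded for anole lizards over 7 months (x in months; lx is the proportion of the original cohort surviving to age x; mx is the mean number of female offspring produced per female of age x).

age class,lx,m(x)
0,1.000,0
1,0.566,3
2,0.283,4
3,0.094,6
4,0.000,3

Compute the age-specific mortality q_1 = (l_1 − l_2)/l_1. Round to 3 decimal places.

0.500

q_1 = (l_1 − l_2) / l_1 = (0.566 − 0.283) / 0.566
     = 0.283 / 0.566 = 0.5 → 0.500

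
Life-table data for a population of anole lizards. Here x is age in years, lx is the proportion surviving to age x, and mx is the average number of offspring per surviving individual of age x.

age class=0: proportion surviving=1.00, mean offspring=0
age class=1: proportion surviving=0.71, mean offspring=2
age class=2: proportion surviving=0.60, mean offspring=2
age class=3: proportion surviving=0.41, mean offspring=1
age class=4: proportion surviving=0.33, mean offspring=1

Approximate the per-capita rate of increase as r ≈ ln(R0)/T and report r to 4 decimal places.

0.6393

R0 = Σ lx·mx = 0 + 1.42 + 1.2 + 0.41 + 0.33 = 3.36
Σ x·lx·mx = 6.37; T = 6.37/3.36 = 1.89583…
r ≈ ln(R0)/T = ln(3.36)/1.89583… = 0.639266… → 0.6393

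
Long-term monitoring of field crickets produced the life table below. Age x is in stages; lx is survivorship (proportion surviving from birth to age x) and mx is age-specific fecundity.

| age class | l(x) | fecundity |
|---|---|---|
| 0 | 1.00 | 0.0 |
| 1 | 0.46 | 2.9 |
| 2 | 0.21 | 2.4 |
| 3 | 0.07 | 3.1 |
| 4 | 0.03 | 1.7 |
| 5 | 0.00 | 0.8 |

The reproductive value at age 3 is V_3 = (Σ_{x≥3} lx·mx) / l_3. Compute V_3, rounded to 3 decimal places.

3.829

lx·mx for x ≥ 3: 0.217, 0.051, 0 → sum = 0.268
V_3 = 0.268 / l_3 = 0.268 / 0.07 = 3.828571… → 3.829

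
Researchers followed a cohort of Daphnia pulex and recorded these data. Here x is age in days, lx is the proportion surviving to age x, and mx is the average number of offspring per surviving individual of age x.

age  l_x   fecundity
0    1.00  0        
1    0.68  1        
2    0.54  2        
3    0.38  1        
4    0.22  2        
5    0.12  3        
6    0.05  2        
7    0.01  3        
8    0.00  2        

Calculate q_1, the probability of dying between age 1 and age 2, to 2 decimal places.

q_1 = (l_1 − l_2) / l_1 = (0.68 − 0.54) / 0.68
     = 0.14 / 0.68 = 0.205882… → 0.21

0.21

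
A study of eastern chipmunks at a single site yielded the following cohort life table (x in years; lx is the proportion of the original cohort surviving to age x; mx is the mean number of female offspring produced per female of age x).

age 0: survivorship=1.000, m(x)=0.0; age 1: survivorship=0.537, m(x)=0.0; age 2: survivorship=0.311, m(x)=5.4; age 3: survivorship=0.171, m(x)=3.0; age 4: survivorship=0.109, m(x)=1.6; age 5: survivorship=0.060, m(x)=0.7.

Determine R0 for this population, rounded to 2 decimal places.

2.41

lx·mx by age: 0, 0, 1.6794, 0.513, 0.1744, 0.042
R0 = Σ lx·mx = 2.4088 → 2.41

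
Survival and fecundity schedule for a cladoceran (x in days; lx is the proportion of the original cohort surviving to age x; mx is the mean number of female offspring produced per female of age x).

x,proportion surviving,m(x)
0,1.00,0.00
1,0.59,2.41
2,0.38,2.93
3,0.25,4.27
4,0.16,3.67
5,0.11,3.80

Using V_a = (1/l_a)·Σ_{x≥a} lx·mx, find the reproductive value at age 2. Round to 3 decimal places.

8.384

lx·mx for x ≥ 2: 1.1134, 1.0675, 0.5872, 0.418 → sum = 3.1861
V_2 = 3.1861 / l_2 = 3.1861 / 0.38 = 8.384474… → 8.384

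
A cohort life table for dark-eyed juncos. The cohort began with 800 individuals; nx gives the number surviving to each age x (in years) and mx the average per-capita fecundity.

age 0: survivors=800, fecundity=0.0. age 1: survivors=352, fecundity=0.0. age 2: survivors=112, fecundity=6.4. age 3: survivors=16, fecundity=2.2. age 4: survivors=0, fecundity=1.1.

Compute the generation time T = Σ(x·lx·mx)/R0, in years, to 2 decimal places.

2.05

lx = nx/n0 = nx/800: 1, 0.44, 0.14, 0.02, 0
lx·mx: 0, 0, 0.896, 0.044, 0 → R0 = 0.94
x·lx·mx: 0, 0, 1.792, 0.132, 0 → Σ = 1.924
T = 1.924 / 0.94 = 2.046809… → 2.05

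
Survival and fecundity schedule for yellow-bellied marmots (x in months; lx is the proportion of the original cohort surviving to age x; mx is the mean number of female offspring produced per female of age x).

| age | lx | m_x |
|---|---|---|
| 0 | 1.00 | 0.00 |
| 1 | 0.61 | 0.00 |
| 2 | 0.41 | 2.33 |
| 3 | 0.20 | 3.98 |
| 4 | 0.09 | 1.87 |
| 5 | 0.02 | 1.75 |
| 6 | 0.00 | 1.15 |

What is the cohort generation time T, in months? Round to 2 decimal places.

2.63

lx·mx: 0, 0, 0.9553, 0.796, 0.1683, 0.035, 0 → R0 = 1.9546
x·lx·mx: 0, 0, 1.9106, 2.388, 0.6732, 0.175, 0 → Σ = 5.1468
T = 5.1468 / 1.9546 = 2.633173… → 2.63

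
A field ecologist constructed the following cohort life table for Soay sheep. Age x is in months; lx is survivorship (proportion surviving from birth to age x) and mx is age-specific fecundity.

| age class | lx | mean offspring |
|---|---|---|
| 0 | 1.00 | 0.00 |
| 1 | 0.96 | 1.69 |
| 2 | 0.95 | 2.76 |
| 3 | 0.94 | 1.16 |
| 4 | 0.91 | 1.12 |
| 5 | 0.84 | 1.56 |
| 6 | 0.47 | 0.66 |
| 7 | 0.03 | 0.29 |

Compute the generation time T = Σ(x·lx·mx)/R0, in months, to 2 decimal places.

2.84

lx·mx: 0, 1.6224, 2.622, 1.0904, 1.0192, 1.3104, 0.3102, 0.0087 → R0 = 7.9833
x·lx·mx: 0, 1.6224, 5.244, 3.2712, 4.0768, 6.552, 1.8612, 0.0609 → Σ = 22.6885
T = 22.6885 / 7.9833 = 2.841995… → 2.84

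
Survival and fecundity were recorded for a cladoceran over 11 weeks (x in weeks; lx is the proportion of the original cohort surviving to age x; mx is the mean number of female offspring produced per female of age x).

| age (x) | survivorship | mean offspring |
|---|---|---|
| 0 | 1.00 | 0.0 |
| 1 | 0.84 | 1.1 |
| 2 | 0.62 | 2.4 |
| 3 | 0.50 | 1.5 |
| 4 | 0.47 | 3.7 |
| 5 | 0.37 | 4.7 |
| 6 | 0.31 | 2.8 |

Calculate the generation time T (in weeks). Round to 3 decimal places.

lx·mx: 0, 0.924, 1.488, 0.75, 1.739, 1.739, 0.868 → R0 = 7.508
x·lx·mx: 0, 0.924, 2.976, 2.25, 6.956, 8.695, 5.208 → Σ = 27.009
T = 27.009 / 7.508 = 3.597363… → 3.597

3.597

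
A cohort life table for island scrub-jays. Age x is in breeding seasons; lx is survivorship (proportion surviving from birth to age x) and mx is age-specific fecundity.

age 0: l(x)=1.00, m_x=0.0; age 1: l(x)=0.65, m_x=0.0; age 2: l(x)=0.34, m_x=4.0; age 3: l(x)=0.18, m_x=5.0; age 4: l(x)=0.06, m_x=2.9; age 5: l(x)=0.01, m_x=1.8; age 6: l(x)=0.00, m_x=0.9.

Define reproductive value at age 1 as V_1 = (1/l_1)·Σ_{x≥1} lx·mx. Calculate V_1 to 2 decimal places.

3.77

lx·mx for x ≥ 1: 0, 1.36, 0.9, 0.174, 0.018, 0 → sum = 2.452
V_1 = 2.452 / l_1 = 2.452 / 0.65 = 3.772308… → 3.77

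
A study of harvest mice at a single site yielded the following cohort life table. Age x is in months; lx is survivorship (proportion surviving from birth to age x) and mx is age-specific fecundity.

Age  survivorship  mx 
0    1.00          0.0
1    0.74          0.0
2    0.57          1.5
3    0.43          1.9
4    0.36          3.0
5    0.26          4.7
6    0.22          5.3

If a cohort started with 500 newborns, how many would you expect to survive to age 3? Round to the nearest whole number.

Expected survivors = N0 · l_3 = 500 × 0.43 = 215 → 215

215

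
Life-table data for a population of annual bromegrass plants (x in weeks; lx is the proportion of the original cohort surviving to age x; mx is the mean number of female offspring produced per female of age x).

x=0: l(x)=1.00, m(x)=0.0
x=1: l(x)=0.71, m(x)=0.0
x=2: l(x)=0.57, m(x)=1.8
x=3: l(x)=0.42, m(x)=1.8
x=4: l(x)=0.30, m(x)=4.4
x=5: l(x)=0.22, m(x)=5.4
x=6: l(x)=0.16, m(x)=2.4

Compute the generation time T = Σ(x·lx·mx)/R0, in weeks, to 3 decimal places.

3.818

lx·mx: 0, 0, 1.026, 0.756, 1.32, 1.188, 0.384 → R0 = 4.674
x·lx·mx: 0, 0, 2.052, 2.268, 5.28, 5.94, 2.304 → Σ = 17.844
T = 17.844 / 4.674 = 3.817715… → 3.818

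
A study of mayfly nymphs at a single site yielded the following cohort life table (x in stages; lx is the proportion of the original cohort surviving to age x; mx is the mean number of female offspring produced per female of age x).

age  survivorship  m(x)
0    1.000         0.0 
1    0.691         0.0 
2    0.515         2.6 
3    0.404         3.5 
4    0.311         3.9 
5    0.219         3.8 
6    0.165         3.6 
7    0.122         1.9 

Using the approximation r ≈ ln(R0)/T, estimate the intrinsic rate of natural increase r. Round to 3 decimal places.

0.460

R0 = Σ lx·mx = 0 + 0 + 1.339 + 1.414 + 1.2129 + 0.8322 + 0.594 + 0.2318 = 5.6239
Σ x·lx·mx = 21.1192; T = 21.1192/5.6239 = 3.75526…
r ≈ ln(R0)/T = ln(5.6239)/3.75526… = 0.4599… → 0.460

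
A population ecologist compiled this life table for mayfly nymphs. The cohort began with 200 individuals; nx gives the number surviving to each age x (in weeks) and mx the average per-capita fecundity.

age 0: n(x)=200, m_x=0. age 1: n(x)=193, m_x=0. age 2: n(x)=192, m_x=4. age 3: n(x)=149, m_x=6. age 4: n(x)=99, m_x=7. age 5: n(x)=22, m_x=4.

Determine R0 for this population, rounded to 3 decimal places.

lx = nx/n0 = nx/200: 1, 0.965, 0.96, 0.745, 0.495, 0.11
lx·mx by age: 0, 0, 3.84, 4.47, 3.465, 0.44
R0 = Σ lx·mx = 12.215 → 12.215

12.215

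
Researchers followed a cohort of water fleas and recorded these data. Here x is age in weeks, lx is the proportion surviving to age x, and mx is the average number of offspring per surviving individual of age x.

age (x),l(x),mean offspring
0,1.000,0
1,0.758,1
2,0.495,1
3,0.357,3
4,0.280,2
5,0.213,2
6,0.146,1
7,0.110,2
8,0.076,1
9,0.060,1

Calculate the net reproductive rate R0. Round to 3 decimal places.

lx·mx by age: 0, 0.758, 0.495, 1.071, 0.56, 0.426, 0.146, 0.22, 0.076, 0.06
R0 = Σ lx·mx = 3.812 → 3.812

3.812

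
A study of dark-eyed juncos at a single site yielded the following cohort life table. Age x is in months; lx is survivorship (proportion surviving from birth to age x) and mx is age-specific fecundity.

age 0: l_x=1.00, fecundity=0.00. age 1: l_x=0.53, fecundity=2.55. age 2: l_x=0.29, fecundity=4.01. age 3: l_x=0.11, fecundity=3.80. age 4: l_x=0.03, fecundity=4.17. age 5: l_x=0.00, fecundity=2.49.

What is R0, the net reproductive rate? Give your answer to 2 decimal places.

lx·mx by age: 0, 1.3515, 1.1629, 0.418, 0.1251, 0
R0 = Σ lx·mx = 3.0575 → 3.06

3.06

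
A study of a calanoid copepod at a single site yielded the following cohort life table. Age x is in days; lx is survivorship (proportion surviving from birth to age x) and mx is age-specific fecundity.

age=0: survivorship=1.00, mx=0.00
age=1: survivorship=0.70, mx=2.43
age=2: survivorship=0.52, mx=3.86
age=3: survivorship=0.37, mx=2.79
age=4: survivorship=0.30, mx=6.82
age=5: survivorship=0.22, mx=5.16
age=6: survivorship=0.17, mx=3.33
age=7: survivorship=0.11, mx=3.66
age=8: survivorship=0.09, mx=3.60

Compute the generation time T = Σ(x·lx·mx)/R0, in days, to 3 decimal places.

3.416

lx·mx: 0, 1.701, 2.0072, 1.0323, 2.046, 1.1352, 0.5661, 0.4026, 0.324 → R0 = 9.2144
x·lx·mx: 0, 1.701, 4.0144, 3.0969, 8.184, 5.676, 3.3966, 2.8182, 2.592 → Σ = 31.4791
T = 31.4791 / 9.2144 = 3.416294… → 3.416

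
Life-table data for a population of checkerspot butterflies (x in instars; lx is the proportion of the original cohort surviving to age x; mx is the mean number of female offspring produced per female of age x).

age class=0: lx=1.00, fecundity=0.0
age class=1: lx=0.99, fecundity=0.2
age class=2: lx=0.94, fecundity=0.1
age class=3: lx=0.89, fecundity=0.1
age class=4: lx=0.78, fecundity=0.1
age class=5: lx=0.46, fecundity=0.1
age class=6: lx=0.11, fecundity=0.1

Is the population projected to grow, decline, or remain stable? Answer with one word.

R0 = Σ lx·mx = 0 + 0.198 + 0.094 + 0.089 + 0.078 + 0.046 + 0.011 = 0.516
R0 < 1, so the population is declining.

declining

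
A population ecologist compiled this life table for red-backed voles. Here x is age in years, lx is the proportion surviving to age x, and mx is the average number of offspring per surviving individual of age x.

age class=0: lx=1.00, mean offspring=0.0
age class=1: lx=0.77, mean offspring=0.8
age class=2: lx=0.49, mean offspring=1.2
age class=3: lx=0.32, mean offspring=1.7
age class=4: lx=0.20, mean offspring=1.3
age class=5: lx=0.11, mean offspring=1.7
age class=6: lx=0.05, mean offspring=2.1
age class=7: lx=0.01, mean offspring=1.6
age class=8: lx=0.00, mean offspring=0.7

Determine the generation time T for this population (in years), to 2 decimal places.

2.65

lx·mx: 0, 0.616, 0.588, 0.544, 0.26, 0.187, 0.105, 0.016, 0 → R0 = 2.316
x·lx·mx: 0, 0.616, 1.176, 1.632, 1.04, 0.935, 0.63, 0.112, 0 → Σ = 6.141
T = 6.141 / 2.316 = 2.651554… → 2.65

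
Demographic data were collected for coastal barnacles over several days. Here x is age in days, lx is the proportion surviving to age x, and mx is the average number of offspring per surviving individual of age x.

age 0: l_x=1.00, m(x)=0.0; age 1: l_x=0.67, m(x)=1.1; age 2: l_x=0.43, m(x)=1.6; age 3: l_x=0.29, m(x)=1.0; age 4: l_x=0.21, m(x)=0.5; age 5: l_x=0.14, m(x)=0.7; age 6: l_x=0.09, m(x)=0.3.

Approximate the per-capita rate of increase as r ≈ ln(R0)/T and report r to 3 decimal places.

R0 = Σ lx·mx = 0 + 0.737 + 0.688 + 0.29 + 0.105 + 0.098 + 0.027 = 1.945
Σ x·lx·mx = 4.055; T = 4.055/1.945 = 2.08483…
r ≈ ln(R0)/T = ln(1.945)/2.08483… = 0.3191… → 0.319

0.319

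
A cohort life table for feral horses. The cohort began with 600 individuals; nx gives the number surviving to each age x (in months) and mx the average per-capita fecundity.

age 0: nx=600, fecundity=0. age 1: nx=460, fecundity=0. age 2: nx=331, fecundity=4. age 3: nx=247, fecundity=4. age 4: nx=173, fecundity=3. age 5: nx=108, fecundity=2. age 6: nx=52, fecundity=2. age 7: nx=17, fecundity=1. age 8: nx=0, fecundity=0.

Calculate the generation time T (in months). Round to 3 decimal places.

3.002

lx = nx/n0 = nx/600: 1, 0.76667…, 0.55167…, 0.41167…, 0.28833…, 0.18, 0.08667…, 0.02833…, 0
lx·mx: 0, 0, 2.206667…, 1.646667…, 0.865…, 0.36, 0.173333…, 0.028333…, 0 → R0 = 5.28…
x·lx·mx: 0, 0, 4.413333…, 4.94…, 3.46…, 1.8, 1.04…, 0.198333…, 0 → Σ = 15.851667…
T = 15.851667… / 5.28… = 3.00221… → 3.002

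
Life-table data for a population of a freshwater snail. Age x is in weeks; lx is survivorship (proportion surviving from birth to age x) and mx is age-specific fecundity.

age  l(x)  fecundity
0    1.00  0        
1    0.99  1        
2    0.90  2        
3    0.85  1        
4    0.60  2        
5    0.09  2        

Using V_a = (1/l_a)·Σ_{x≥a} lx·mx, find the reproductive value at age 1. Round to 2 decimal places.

5.07

lx·mx for x ≥ 1: 0.99, 1.8, 0.85, 1.2, 0.18 → sum = 5.02
V_1 = 5.02 / l_1 = 5.02 / 0.99 = 5.070707… → 5.07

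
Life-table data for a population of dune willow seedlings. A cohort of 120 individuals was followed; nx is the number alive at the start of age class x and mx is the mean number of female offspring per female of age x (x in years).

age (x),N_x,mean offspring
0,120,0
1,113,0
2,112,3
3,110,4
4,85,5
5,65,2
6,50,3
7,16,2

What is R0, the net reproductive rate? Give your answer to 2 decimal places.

lx = nx/n0 = nx/120: 1, 0.94167…, 0.93333…, 0.91667…, 0.70833…, 0.54167…, 0.41667…, 0.13333…
lx·mx by age: 0, 0, 2.8…, 3.666667…, 3.541667…, 1.083333…, 1.25…, 0.266667…
R0 = Σ lx·mx = 12.608333… → 12.61

12.61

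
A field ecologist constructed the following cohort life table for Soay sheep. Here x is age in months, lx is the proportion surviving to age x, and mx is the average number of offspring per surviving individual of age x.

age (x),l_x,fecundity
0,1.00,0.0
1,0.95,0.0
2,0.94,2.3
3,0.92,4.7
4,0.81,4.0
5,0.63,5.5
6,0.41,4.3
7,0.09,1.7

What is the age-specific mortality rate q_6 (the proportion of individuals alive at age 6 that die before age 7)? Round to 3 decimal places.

q_6 = (l_6 − l_7) / l_6 = (0.41 − 0.09) / 0.41
     = 0.32 / 0.41 = 0.780488… → 0.780

0.780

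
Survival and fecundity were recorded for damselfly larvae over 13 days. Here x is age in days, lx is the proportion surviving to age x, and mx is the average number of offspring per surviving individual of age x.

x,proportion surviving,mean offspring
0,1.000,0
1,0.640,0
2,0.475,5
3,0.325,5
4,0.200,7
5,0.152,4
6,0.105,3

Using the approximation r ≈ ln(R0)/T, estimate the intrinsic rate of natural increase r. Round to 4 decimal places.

0.5786

R0 = Σ lx·mx = 0 + 0 + 2.375 + 1.625 + 1.4 + 0.608 + 0.315 = 6.323
Σ x·lx·mx = 20.155; T = 20.155/6.323 = 3.18757…
r ≈ ln(R0)/T = ln(6.323)/3.18757… = 0.578558… → 0.5786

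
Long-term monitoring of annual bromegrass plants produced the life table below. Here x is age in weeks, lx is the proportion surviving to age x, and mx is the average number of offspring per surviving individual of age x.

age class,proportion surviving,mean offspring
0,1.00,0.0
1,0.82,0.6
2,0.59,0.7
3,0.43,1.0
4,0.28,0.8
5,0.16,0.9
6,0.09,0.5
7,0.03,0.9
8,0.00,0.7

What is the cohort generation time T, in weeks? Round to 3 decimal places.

2.638

lx·mx: 0, 0.492, 0.413, 0.43, 0.224, 0.144, 0.045, 0.027, 0 → R0 = 1.775
x·lx·mx: 0, 0.492, 0.826, 1.29, 0.896, 0.72, 0.27, 0.189, 0 → Σ = 4.683
T = 4.683 / 1.775 = 2.63831… → 2.638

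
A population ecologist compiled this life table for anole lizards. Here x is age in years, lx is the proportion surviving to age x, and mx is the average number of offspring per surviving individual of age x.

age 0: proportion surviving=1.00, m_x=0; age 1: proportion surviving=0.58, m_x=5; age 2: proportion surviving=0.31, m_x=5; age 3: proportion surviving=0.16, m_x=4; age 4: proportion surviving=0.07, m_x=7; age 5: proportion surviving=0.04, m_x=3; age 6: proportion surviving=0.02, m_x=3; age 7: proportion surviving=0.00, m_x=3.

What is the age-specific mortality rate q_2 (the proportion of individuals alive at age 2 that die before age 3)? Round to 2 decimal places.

q_2 = (l_2 − l_3) / l_2 = (0.31 − 0.16) / 0.31
     = 0.15 / 0.31 = 0.483871… → 0.48

0.48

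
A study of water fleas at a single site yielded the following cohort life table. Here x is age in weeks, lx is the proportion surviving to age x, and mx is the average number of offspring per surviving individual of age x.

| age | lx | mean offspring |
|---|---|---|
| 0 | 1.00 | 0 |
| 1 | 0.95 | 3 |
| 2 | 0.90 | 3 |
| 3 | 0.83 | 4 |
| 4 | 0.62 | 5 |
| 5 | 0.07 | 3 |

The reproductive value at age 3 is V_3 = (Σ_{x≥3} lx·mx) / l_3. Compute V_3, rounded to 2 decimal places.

7.99

lx·mx for x ≥ 3: 3.32, 3.1, 0.21 → sum = 6.63
V_3 = 6.63 / l_3 = 6.63 / 0.83 = 7.987952… → 7.99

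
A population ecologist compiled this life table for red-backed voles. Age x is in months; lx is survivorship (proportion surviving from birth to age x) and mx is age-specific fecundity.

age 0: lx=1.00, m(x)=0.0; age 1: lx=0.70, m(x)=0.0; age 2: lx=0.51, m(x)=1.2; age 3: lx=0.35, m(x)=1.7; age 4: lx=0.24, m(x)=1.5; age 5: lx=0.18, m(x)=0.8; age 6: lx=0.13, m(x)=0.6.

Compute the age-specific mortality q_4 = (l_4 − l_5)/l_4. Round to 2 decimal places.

q_4 = (l_4 − l_5) / l_4 = (0.24 − 0.18) / 0.24
     = 0.06 / 0.24 = 0.25 → 0.25

0.25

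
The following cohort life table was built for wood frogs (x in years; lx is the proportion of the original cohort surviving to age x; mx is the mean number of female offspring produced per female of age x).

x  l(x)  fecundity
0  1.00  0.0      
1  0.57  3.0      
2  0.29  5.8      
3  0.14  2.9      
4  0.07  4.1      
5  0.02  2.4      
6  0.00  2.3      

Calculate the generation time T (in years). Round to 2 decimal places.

lx·mx: 0, 1.71, 1.682, 0.406, 0.287, 0.048, 0 → R0 = 4.133
x·lx·mx: 0, 1.71, 3.364, 1.218, 1.148, 0.24, 0 → Σ = 7.68
T = 7.68 / 4.133 = 1.858214… → 1.86

1.86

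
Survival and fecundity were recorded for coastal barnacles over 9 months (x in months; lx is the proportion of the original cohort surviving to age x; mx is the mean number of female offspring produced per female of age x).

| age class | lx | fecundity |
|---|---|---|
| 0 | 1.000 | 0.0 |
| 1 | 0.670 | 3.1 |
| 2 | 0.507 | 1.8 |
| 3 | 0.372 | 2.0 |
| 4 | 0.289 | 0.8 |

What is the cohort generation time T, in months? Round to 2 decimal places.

lx·mx: 0, 2.077, 0.9126, 0.744, 0.2312 → R0 = 3.9648
x·lx·mx: 0, 2.077, 1.8252, 2.232, 0.9248 → Σ = 7.059
T = 7.059 / 3.9648 = 1.780418… → 1.78

1.78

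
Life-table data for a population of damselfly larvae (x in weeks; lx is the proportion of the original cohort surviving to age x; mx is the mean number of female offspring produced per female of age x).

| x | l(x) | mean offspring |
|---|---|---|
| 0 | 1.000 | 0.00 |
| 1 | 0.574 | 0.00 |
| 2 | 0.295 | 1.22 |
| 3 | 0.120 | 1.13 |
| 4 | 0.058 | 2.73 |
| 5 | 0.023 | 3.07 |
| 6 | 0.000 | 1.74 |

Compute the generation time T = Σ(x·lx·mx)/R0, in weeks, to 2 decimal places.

2.92

lx·mx: 0, 0, 0.3599, 0.1356, 0.15834, 0.07061, 0 → R0 = 0.72445
x·lx·mx: 0, 0, 0.7198, 0.4068, 0.63336, 0.35305, 0 → Σ = 2.11301
T = 2.11301 / 0.72445 = 2.916709… → 2.92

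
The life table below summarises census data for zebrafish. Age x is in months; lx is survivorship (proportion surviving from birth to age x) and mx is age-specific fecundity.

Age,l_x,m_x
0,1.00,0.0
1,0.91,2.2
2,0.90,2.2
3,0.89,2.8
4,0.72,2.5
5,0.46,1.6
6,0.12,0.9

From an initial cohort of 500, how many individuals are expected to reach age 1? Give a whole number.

455

Expected survivors = N0 · l_1 = 500 × 0.91 = 455 → 455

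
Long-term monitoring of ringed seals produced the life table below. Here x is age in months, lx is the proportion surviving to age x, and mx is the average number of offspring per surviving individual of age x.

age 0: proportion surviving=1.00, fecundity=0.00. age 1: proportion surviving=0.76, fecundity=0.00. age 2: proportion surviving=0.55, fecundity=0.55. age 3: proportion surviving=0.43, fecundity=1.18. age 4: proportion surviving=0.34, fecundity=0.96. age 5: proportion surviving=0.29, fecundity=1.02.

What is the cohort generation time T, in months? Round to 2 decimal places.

lx·mx: 0, 0, 0.3025, 0.5074, 0.3264, 0.2958 → R0 = 1.4321
x·lx·mx: 0, 0, 0.605, 1.5222, 1.3056, 1.479 → Σ = 4.9118
T = 4.9118 / 1.4321 = 3.429788… → 3.43

3.43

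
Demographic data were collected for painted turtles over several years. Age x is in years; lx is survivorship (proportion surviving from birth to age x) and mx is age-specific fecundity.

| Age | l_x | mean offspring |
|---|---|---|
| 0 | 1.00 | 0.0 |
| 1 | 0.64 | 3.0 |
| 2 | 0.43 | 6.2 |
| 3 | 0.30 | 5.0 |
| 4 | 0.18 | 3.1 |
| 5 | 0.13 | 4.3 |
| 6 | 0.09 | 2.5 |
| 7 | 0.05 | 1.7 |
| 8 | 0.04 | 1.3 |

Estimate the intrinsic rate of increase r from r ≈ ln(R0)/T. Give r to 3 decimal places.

R0 = Σ lx·mx = 0 + 1.92 + 2.666 + 1.5 + 0.558 + 0.559 + 0.225 + 0.085 + 0.052 = 7.565
Σ x·lx·mx = 19.14; T = 19.14/7.565 = 2.53007…
r ≈ ln(R0)/T = ln(7.565)/2.53007… = 0.79979… → 0.800

0.800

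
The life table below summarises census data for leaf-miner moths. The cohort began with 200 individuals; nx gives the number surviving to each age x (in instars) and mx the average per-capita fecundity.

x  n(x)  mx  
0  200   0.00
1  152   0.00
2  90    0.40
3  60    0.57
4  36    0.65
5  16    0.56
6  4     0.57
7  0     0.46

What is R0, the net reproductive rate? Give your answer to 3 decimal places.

lx = nx/n0 = nx/200: 1, 0.76, 0.45, 0.3, 0.18, 0.08, 0.02, 0
lx·mx by age: 0, 0, 0.18, 0.171, 0.117, 0.0448, 0.0114, 0
R0 = Σ lx·mx = 0.5242 → 0.524

0.524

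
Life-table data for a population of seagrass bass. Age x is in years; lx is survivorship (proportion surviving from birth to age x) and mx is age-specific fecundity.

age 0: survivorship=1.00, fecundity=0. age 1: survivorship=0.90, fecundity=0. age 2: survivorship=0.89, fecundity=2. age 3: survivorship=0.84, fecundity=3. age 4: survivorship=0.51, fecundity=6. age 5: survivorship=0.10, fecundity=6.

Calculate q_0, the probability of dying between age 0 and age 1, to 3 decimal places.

q_0 = (l_0 − l_1) / l_0 = (1 − 0.9) / 1
     = 0.1 / 1 = 0.1 → 0.100

0.100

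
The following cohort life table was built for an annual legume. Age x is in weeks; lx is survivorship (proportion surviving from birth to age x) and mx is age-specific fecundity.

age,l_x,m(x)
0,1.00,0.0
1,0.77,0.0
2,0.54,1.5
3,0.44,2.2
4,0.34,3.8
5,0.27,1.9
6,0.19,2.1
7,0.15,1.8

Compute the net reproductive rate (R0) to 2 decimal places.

4.25

lx·mx by age: 0, 0, 0.81, 0.968, 1.292, 0.513, 0.399, 0.27
R0 = Σ lx·mx = 4.252 → 4.25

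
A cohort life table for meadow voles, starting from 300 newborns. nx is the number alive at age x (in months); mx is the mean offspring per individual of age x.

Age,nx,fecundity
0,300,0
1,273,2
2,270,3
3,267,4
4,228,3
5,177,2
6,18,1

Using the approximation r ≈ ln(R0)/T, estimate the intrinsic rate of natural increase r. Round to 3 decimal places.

lx = nx/n0 = nx/300: 1, 0.91, 0.9, 0.89, 0.76, 0.59, 0.06
R0 = Σ lx·mx = 0 + 1.82 + 2.7 + 3.56 + 2.28 + 1.18 + 0.06 = 11.6
Σ x·lx·mx = 33.28; T = 33.28/11.6 = 2.86897…
r ≈ ln(R0)/T = ln(11.6)/2.86897… = 0.85432… → 0.854

0.854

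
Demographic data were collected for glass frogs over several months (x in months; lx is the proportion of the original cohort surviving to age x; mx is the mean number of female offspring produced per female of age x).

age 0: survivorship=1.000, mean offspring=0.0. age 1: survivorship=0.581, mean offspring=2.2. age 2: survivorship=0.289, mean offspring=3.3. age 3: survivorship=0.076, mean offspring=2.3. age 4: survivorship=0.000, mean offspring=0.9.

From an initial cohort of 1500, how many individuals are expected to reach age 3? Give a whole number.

Expected survivors = N0 · l_3 = 1500 × 0.076 = 114 → 114

114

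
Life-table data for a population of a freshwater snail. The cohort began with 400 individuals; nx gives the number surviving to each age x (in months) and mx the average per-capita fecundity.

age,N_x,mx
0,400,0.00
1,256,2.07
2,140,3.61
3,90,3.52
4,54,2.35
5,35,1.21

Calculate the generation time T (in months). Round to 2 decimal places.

2.11

lx = nx/n0 = nx/400: 1, 0.64, 0.35, 0.225, 0.135, 0.0875
lx·mx: 0, 1.3248, 1.2635, 0.792, 0.31725, 0.105875 → R0 = 3.803425
x·lx·mx: 0, 1.3248, 2.527, 2.376, 1.269, 0.529375 → Σ = 8.026175
T = 8.026175 / 3.803425 = 2.110249… → 2.11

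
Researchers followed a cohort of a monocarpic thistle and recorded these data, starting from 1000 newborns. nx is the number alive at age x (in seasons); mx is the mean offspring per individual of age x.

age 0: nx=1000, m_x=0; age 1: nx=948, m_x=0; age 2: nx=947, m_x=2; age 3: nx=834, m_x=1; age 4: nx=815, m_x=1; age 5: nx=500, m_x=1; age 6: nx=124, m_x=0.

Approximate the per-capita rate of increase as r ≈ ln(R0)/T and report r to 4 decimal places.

lx = nx/n0 = nx/1000: 1, 0.948, 0.947, 0.834, 0.815, 0.5, 0.124
R0 = Σ lx·mx = 0 + 0 + 1.894 + 0.834 + 0.815 + 0.5 + 0 = 4.043
Σ x·lx·mx = 12.05; T = 12.05/4.043 = 2.98046…
r ≈ ln(R0)/T = ln(4.043)/2.98046… = 0.468715… → 0.4687

0.4687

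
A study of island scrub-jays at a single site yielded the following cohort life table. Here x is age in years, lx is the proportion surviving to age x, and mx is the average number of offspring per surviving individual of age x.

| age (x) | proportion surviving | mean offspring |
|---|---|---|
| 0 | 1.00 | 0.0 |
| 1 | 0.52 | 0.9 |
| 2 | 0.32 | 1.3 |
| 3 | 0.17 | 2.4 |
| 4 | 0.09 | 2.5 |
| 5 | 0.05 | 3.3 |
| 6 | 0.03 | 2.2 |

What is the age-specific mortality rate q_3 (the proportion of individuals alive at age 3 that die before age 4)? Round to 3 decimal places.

q_3 = (l_3 − l_4) / l_3 = (0.17 − 0.09) / 0.17
     = 0.08 / 0.17 = 0.470588… → 0.471

0.471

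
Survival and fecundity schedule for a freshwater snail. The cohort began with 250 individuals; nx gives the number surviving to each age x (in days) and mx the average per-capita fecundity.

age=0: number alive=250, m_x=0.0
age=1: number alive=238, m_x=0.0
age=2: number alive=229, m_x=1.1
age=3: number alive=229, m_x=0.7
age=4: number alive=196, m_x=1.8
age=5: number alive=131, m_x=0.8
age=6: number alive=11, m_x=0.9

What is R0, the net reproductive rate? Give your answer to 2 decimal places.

lx = nx/n0 = nx/250: 1, 0.952, 0.916, 0.916, 0.784, 0.524, 0.044
lx·mx by age: 0, 0, 1.0076, 0.6412, 1.4112, 0.4192, 0.0396
R0 = Σ lx·mx = 3.5188 → 3.52

3.52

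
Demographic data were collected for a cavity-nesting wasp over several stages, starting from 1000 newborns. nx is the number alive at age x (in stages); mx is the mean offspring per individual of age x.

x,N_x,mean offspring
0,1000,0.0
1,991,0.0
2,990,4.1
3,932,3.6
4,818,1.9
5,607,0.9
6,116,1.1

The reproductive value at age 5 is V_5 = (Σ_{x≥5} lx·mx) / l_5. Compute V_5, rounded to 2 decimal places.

1.11

lx = nx/n0 = nx/1000: 1, 0.991, 0.99, 0.932, 0.818, 0.607, 0.116
lx·mx for x ≥ 5: 0.5463, 0.1276 → sum = 0.6739
V_5 = 0.6739 / l_5 = 0.6739 / 0.607 = 1.110214… → 1.11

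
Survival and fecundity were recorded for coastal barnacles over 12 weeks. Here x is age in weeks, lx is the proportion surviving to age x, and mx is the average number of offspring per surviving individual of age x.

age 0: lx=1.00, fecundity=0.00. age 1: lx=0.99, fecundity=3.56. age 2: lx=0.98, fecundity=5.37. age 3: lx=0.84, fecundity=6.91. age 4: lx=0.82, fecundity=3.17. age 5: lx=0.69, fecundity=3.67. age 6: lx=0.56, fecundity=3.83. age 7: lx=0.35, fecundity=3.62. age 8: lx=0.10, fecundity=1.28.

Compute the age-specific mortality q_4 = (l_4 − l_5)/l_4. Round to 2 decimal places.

q_4 = (l_4 − l_5) / l_4 = (0.82 − 0.69) / 0.82
     = 0.13 / 0.82 = 0.158537… → 0.16

0.16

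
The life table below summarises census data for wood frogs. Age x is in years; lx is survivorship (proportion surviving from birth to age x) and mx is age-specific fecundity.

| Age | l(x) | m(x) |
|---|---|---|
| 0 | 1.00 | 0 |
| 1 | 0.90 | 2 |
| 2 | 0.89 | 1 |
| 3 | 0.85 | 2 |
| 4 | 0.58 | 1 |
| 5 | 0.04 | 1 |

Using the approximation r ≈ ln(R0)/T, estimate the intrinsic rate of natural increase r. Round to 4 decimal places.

0.7208

R0 = Σ lx·mx = 0 + 1.8 + 0.89 + 1.7 + 0.58 + 0.04 = 5.01
Σ x·lx·mx = 11.2; T = 11.2/5.01 = 2.23553…
r ≈ ln(R0)/T = ln(5.01)/2.23553… = 0.72083… → 0.7208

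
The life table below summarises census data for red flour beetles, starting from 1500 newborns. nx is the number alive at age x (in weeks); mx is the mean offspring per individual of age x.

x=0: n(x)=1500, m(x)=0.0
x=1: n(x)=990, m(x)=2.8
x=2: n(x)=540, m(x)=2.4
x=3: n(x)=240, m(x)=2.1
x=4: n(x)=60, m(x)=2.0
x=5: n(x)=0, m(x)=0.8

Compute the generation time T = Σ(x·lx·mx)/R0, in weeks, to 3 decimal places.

1.568

lx = nx/n0 = nx/1500: 1, 0.66, 0.36, 0.16, 0.04, 0
lx·mx: 0, 1.848, 0.864, 0.336, 0.08, 0 → R0 = 3.128
x·lx·mx: 0, 1.848, 1.728, 1.008, 0.32, 0 → Σ = 4.904
T = 4.904 / 3.128 = 1.567775… → 1.568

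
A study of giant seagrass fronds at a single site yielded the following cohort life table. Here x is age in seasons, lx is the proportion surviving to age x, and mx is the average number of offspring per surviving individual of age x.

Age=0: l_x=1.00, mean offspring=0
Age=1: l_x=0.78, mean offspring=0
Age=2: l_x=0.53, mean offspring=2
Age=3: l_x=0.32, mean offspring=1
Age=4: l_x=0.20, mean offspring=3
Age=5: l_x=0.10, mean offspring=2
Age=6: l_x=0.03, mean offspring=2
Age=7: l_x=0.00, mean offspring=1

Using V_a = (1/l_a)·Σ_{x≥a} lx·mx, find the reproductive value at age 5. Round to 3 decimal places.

lx·mx for x ≥ 5: 0.2, 0.06, 0 → sum = 0.26
V_5 = 0.26 / l_5 = 0.26 / 0.1 = 2.6 → 2.600

2.600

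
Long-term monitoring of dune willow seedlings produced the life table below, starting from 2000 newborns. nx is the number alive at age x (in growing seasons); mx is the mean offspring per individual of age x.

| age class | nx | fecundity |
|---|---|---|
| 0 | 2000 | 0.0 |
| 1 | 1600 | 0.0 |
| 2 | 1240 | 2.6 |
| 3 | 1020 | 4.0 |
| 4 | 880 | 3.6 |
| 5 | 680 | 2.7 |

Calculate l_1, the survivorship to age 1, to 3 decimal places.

0.800

l_1 = n_1/n_0 = 1600/2000 = 0.8 → 0.800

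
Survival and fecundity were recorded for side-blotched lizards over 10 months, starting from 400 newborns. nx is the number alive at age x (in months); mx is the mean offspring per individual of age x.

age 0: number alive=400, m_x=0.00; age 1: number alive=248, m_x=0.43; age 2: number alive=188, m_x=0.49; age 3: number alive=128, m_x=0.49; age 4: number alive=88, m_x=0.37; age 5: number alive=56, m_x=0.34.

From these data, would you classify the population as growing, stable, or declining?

declining

lx = nx/n0 = nx/400: 1, 0.62, 0.47, 0.32, 0.22, 0.14
R0 = Σ lx·mx = 0 + 0.2666 + 0.2303 + 0.1568 + 0.0814 + 0.0476 = 0.7827
R0 < 1, so the population is declining.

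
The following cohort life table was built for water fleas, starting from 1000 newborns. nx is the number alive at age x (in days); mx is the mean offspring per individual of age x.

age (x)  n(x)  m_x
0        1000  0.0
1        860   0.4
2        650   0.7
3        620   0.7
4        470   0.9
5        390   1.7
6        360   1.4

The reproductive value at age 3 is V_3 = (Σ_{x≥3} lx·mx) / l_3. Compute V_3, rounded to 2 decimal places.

3.26

lx = nx/n0 = nx/1000: 1, 0.86, 0.65, 0.62, 0.47, 0.39, 0.36
lx·mx for x ≥ 3: 0.434, 0.423, 0.663, 0.504 → sum = 2.024
V_3 = 2.024 / l_3 = 2.024 / 0.62 = 3.264516… → 3.26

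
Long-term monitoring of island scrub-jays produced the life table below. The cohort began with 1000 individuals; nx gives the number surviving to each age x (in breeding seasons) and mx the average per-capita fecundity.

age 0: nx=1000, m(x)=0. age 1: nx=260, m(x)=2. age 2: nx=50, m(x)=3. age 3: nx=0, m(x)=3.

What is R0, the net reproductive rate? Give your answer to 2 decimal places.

lx = nx/n0 = nx/1000: 1, 0.26, 0.05, 0
lx·mx by age: 0, 0.52, 0.15, 0
R0 = Σ lx·mx = 0.67 → 0.67

0.67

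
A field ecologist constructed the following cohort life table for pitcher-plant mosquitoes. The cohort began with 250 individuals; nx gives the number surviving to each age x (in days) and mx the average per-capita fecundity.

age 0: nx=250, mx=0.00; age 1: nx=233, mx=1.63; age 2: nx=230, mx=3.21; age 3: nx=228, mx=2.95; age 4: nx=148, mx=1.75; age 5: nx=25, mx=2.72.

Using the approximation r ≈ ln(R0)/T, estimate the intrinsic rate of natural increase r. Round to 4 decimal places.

lx = nx/n0 = nx/250: 1, 0.932, 0.92, 0.912, 0.592, 0.1
R0 = Σ lx·mx = 0 + 1.51916 + 2.9532 + 2.6904 + 1.036 + 0.272 = 8.47076
Σ x·lx·mx = 21.00076; T = 21.00076/8.47076 = 2.47921…
r ≈ ln(R0)/T = ln(8.47076)/2.47921… = 0.861816… → 0.8618

0.8618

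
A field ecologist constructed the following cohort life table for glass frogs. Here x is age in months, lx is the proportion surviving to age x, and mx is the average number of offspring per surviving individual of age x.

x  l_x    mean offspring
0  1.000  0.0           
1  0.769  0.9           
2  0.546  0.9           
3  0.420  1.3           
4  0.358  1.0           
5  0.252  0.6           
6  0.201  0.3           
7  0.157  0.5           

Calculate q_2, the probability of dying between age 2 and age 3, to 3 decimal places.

q_2 = (l_2 − l_3) / l_2 = (0.546 − 0.42) / 0.546
     = 0.126 / 0.546 = 0.230769… → 0.231

0.231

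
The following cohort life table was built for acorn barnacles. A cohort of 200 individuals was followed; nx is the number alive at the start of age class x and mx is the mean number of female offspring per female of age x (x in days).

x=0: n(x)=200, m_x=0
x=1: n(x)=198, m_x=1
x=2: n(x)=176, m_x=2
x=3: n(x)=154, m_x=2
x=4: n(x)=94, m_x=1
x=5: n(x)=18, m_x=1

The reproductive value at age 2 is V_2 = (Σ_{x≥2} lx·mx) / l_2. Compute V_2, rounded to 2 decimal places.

4.39

lx = nx/n0 = nx/200: 1, 0.99, 0.88, 0.77, 0.47, 0.09
lx·mx for x ≥ 2: 1.76, 1.54, 0.47, 0.09 → sum = 3.86
V_2 = 3.86 / l_2 = 3.86 / 0.88 = 4.386364… → 4.39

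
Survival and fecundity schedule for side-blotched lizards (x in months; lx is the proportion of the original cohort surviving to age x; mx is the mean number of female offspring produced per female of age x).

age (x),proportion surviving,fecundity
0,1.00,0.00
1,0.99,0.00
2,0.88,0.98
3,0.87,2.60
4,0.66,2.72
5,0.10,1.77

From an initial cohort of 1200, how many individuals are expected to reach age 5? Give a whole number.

Expected survivors = N0 · l_5 = 1200 × 0.10 = 120 → 120

120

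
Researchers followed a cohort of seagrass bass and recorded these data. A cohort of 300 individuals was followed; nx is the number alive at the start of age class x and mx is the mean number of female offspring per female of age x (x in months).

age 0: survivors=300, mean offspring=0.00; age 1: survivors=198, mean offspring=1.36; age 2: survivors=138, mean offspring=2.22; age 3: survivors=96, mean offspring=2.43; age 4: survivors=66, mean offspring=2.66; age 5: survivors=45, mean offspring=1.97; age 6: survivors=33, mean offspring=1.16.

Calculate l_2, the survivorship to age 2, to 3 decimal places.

l_2 = n_2/n_0 = 138/300 = 0.46 → 0.460

0.460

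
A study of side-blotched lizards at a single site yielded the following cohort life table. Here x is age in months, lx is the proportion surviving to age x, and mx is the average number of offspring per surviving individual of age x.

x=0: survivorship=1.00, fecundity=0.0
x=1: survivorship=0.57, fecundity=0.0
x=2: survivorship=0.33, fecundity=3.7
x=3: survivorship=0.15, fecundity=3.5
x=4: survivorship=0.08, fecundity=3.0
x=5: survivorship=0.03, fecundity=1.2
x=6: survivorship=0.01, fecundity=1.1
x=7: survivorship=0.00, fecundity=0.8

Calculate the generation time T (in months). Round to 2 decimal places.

lx·mx: 0, 0, 1.221, 0.525, 0.24, 0.036, 0.011, 0 → R0 = 2.033
x·lx·mx: 0, 0, 2.442, 1.575, 0.96, 0.18, 0.066, 0 → Σ = 5.223
T = 5.223 / 2.033 = 2.56911… → 2.57

2.57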